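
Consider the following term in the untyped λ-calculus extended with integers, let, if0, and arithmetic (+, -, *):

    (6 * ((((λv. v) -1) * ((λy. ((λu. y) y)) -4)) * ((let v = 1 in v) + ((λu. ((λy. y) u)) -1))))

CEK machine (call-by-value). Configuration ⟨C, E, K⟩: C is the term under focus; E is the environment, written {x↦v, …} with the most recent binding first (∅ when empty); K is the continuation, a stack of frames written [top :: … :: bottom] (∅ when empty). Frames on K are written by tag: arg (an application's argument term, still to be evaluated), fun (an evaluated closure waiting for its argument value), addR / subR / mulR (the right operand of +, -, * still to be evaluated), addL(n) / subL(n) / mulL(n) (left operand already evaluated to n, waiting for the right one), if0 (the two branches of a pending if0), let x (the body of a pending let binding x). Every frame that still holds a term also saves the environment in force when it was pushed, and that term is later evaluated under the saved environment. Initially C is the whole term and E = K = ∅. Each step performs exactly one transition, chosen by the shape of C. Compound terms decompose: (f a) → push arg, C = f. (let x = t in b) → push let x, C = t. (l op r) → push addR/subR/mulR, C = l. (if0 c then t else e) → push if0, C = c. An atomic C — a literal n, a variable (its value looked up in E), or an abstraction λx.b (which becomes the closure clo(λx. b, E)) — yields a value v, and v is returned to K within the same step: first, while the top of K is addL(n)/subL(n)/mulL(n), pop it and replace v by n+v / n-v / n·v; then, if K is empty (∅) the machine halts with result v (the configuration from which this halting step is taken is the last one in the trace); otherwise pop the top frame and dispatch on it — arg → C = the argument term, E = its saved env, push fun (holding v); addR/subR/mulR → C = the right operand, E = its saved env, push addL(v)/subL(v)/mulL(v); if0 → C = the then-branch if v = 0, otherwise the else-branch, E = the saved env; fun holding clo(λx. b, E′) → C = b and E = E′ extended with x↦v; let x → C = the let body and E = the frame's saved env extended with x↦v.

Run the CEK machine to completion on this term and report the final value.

t=0: ⟨C=(6 * ((((λv. v) -1) * ((λy. ((λu. y) y)) -4)) * ((let v = 1 in v) + ((λu. ((λy. y) u)) -1)))); E=∅; K=∅⟩
t=1: ⟨C=6; E=∅; K=[mulR]⟩
t=2: ⟨C=((((λv. v) -1) * ((λy. ((λu. y) y)) -4)) * ((let v = 1 in v) + ((λu. ((λy. y) u)) -1))); E=∅; K=[mulL(6)]⟩
t=3: ⟨C=(((λv. v) -1) * ((λy. ((λu. y) y)) -4)); E=∅; K=[mulR :: mulL(6)]⟩
t=4: ⟨C=((λv. v) -1); E=∅; K=[mulR :: mulR :: mulL(6)]⟩
t=5: ⟨C=(λv. v); E=∅; K=[arg :: mulR :: mulR :: mulL(6)]⟩
t=6: ⟨C=-1; E=∅; K=[fun :: mulR :: mulR :: mulL(6)]⟩
t=7: ⟨C=v; E={v↦-1}; K=[mulR :: mulR :: mulL(6)]⟩
t=8: ⟨C=((λy. ((λu. y) y)) -4); E=∅; K=[mulL(-1) :: mulR :: mulL(6)]⟩
t=9: ⟨C=(λy. ((λu. y) y)); E=∅; K=[arg :: mulL(-1) :: mulR :: mulL(6)]⟩
t=10: ⟨C=-4; E=∅; K=[fun :: mulL(-1) :: mulR :: mulL(6)]⟩
t=11: ⟨C=((λu. y) y); E={y↦-4}; K=[mulL(-1) :: mulR :: mulL(6)]⟩
t=12: ⟨C=(λu. y); E={y↦-4}; K=[arg :: mulL(-1) :: mulR :: mulL(6)]⟩
t=13: ⟨C=y; E={y↦-4}; K=[fun :: mulL(-1) :: mulR :: mulL(6)]⟩
t=14: ⟨C=y; E={u↦-4, y↦-4}; K=[mulL(-1) :: mulR :: mulL(6)]⟩
t=15: ⟨C=((let v = 1 in v) + ((λu. ((λy. y) u)) -1)); E=∅; K=[mulL(4) :: mulL(6)]⟩
t=16: ⟨C=(let v = 1 in v); E=∅; K=[addR :: mulL(4) :: mulL(6)]⟩
t=17: ⟨C=1; E=∅; K=[let v :: addR :: mulL(4) :: mulL(6)]⟩
t=18: ⟨C=v; E={v↦1}; K=[addR :: mulL(4) :: mulL(6)]⟩
t=19: ⟨C=((λu. ((λy. y) u)) -1); E=∅; K=[addL(1) :: mulL(4) :: mulL(6)]⟩
t=20: ⟨C=(λu. ((λy. y) u)); E=∅; K=[arg :: addL(1) :: mulL(4) :: mulL(6)]⟩
t=21: ⟨C=-1; E=∅; K=[fun :: addL(1) :: mulL(4) :: mulL(6)]⟩
t=22: ⟨C=((λy. y) u); E={u↦-1}; K=[addL(1) :: mulL(4) :: mulL(6)]⟩
t=23: ⟨C=(λy. y); E={u↦-1}; K=[arg :: addL(1) :: mulL(4) :: mulL(6)]⟩
t=24: ⟨C=u; E={u↦-1}; K=[fun :: addL(1) :: mulL(4) :: mulL(6)]⟩
t=25: ⟨C=y; E={y↦-1, u↦-1}; K=[addL(1) :: mulL(4) :: mulL(6)]⟩
→ final value 0

Answer: 0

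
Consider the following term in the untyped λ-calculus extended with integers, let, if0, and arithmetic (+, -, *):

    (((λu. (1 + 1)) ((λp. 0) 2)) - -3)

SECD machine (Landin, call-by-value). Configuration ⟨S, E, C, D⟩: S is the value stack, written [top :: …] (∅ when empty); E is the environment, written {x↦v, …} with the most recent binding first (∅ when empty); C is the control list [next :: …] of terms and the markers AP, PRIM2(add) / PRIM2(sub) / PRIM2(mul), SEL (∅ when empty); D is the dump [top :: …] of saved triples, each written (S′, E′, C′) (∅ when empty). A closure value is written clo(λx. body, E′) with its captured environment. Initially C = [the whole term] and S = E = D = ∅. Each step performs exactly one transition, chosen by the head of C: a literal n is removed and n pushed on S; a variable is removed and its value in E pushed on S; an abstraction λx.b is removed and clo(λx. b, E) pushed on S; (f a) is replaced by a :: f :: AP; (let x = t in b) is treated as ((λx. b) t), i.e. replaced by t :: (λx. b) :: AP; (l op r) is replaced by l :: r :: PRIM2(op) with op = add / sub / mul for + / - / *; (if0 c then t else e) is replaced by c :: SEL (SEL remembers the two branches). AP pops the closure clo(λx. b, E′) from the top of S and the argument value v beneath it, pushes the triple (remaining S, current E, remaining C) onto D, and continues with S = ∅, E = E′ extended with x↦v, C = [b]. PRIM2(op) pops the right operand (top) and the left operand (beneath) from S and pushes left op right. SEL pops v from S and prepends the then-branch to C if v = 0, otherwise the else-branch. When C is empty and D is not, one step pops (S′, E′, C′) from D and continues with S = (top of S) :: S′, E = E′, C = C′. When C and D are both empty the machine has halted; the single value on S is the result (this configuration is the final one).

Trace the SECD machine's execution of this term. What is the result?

Answer: 5

Execution trace:
t=0: [S=∅ | E=∅ | C=[(((λu. (1 + 1)) ((λp. 0) 2)) - -3)] | D=∅]
t=1: [S=∅ | E=∅ | C=[((λu. (1 + 1)) ((λp. 0) 2)) :: -3 :: PRIM2(sub)] | D=∅]
t=2: [S=∅ | E=∅ | C=[((λp. 0) 2) :: (λu. (1 + 1)) :: AP :: -3 :: PRIM2(sub)] | D=∅]
t=3: [S=∅ | E=∅ | C=[2 :: (λp. 0) :: AP :: (λu. (1 + 1)) :: AP :: -3 :: PRIM2(sub)] | D=∅]
t=4: [S=[2] | E=∅ | C=[(λp. 0) :: AP :: (λu. (1 + 1)) :: AP :: -3 :: PRIM2(sub)] | D=∅]
t=5: [S=[clo(λp. 0, ∅) :: 2] | E=∅ | C=[AP :: (λu. (1 + 1)) :: AP :: -3 :: PRIM2(sub)] | D=∅]
t=6: [S=∅ | E={p↦2} | C=[0] | D=[(∅, ∅, [(λu. (1 + 1)) :: AP :: -3 :: PRIM2(sub)])]]
t=7: [S=[0] | E={p↦2} | C=∅ | D=[(∅, ∅, [(λu. (1 + 1)) :: AP :: -3 :: PRIM2(sub)])]]
t=8: [S=[0] | E=∅ | C=[(λu. (1 + 1)) :: AP :: -3 :: PRIM2(sub)] | D=∅]
t=9: [S=[clo(λu. (1 + 1), ∅) :: 0] | E=∅ | C=[AP :: -3 :: PRIM2(sub)] | D=∅]
t=10: [S=∅ | E={u↦0} | C=[(1 + 1)] | D=[(∅, ∅, [-3 :: PRIM2(sub)])]]
t=11: [S=∅ | E={u↦0} | C=[1 :: 1 :: PRIM2(add)] | D=[(∅, ∅, [-3 :: PRIM2(sub)])]]
t=12: [S=[1] | E={u↦0} | C=[1 :: PRIM2(add)] | D=[(∅, ∅, [-3 :: PRIM2(sub)])]]
t=13: [S=[1 :: 1] | E={u↦0} | C=[PRIM2(add)] | D=[(∅, ∅, [-3 :: PRIM2(sub)])]]
t=14: [S=[2] | E={u↦0} | C=∅ | D=[(∅, ∅, [-3 :: PRIM2(sub)])]]
t=15: [S=[2] | E=∅ | C=[-3 :: PRIM2(sub)] | D=∅]
t=16: [S=[-3 :: 2] | E=∅ | C=[PRIM2(sub)] | D=∅]
t=17: [S=[5] | E=∅ | C=∅ | D=∅]
→ final value 5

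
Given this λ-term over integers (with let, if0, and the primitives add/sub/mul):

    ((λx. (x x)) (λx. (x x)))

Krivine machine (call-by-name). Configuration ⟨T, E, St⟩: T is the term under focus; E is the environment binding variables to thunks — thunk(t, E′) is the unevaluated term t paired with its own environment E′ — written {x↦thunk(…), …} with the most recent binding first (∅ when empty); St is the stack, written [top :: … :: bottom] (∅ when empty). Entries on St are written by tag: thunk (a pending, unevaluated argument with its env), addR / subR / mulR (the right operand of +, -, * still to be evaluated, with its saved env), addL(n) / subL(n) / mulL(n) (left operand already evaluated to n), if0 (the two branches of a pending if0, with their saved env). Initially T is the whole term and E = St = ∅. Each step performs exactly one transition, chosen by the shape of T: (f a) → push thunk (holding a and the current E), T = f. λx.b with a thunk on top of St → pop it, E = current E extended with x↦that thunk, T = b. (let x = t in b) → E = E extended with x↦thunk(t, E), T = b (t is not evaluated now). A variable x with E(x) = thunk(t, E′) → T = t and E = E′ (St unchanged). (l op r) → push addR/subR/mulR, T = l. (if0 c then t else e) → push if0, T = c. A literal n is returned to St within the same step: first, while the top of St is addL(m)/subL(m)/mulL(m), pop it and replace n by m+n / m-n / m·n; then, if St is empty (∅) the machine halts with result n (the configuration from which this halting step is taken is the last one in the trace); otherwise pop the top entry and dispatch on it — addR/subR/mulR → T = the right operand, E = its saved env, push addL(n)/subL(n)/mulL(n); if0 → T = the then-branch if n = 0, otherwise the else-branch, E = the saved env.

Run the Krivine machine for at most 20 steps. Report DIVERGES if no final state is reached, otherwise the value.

0. [T=((λx. (x x)) (λx. (x x))) | E=∅ | St=∅]
1. [T=(λx. (x x)) | E=∅ | St=[thunk]]
2. [T=(x x) | E={x↦thunk((λx. (x x)), ∅)} | St=∅]
3. [T=x | E={x↦thunk((λx. (x x)), ∅)} | St=[thunk]]
4. [T=(λx. (x x)) | E=∅ | St=[thunk]]
5. [T=(x x) | E={x↦thunk(x, {x↦thunk((λx. (x x)), ∅)})} | St=∅]
6. [T=x | E={x↦thunk(x, {x↦thunk((λx. (x x)), ∅)})} | St=[thunk]]
7. [T=x | E={x↦thunk((λx. (x x)), ∅)} | St=[thunk]]
8. [T=(λx. (x x)) | E=∅ | St=[thunk]]
9. [T=(x x) | E={x↦thunk(x, {x↦thunk(x, {x↦thunk((λx. (x x)), ∅)})})} | St=∅]
10. [T=x | E={x↦thunk(x, {x↦thunk(x, {x↦thunk((λx. (x x)), ∅)})})} | St=[thunk]]
11. [T=x | E={x↦thunk(x, {x↦thunk((λx. (x x)), ∅)})} | St=[thunk]]
12. [T=x | E={x↦thunk((λx. (x x)), ∅)} | St=[thunk]]
13. [T=(λx. (x x)) | E=∅ | St=[thunk]]
14. [T=(x x) | E={x↦thunk(x, {x↦thunk(x, {x↦thunk(x, {x↦thunk((λx. (x x)), ∅)})})})} | St=∅]
15. [T=x | E={x↦thunk(x, {x↦thunk(x, {x↦thunk(x, {x↦thunk((λx. (x x)), ∅)})})})} | St=[thunk]]
16. [T=x | E={x↦thunk(x, {x↦thunk(x, {x↦thunk((λx. (x x)), ∅)})})} | St=[thunk]]
17. [T=x | E={x↦thunk(x, {x↦thunk((λx. (x x)), ∅)})} | St=[thunk]]
18. [T=x | E={x↦thunk((λx. (x x)), ∅)} | St=[thunk]]
19. [T=(λx. (x x)) | E=∅ | St=[thunk]]
20. [T=(x x) | E={x↦thunk(x, {x↦thunk(x, {x↦thunk(x, {x↦thunk(x, {x↦thunk((λx. (x x)), ∅)})})})})} | St=∅]
→ 20 transitions taken and the configuration is still not final: no result within 20 steps

Answer: DIVERGES (no final state within 20 steps)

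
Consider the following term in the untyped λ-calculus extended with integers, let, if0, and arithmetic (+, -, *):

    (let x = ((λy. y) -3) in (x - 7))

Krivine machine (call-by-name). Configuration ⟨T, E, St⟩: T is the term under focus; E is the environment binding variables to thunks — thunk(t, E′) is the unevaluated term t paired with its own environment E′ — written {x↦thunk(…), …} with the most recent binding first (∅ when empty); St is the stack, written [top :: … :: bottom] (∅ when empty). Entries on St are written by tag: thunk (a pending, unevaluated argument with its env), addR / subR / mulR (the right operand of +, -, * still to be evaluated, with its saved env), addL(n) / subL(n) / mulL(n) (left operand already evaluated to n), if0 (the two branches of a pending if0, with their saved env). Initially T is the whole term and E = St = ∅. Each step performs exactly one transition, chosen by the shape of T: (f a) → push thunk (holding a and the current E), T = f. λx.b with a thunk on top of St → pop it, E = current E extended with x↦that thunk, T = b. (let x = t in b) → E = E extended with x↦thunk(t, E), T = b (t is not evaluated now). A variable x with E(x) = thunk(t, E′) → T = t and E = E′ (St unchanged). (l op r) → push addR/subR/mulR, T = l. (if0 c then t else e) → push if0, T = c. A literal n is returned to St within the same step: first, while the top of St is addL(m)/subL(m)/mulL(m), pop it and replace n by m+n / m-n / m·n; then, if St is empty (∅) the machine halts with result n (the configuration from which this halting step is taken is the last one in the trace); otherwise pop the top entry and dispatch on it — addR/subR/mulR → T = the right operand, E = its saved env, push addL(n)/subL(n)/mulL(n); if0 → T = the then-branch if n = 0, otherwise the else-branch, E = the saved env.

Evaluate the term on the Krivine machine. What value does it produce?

[0] [T=(let x = ((λy. y) -3) in (x - 7)) | E=∅ | St=∅]
[1] [T=(x - 7) | E={x↦thunk(((λy. y) -3), ∅)} | St=∅]
[2] [T=x | E={x↦thunk(((λy. y) -3), ∅)} | St=[subR]]
[3] [T=((λy. y) -3) | E=∅ | St=[subR]]
[4] [T=(λy. y) | E=∅ | St=[thunk :: subR]]
[5] [T=y | E={y↦thunk(-3, ∅)} | St=[subR]]
[6] [T=-3 | E=∅ | St=[subR]]
[7] [T=7 | E={x↦thunk(((λy. y) -3), ∅)} | St=[subL(-3)]]
→ final value -10

Answer: -10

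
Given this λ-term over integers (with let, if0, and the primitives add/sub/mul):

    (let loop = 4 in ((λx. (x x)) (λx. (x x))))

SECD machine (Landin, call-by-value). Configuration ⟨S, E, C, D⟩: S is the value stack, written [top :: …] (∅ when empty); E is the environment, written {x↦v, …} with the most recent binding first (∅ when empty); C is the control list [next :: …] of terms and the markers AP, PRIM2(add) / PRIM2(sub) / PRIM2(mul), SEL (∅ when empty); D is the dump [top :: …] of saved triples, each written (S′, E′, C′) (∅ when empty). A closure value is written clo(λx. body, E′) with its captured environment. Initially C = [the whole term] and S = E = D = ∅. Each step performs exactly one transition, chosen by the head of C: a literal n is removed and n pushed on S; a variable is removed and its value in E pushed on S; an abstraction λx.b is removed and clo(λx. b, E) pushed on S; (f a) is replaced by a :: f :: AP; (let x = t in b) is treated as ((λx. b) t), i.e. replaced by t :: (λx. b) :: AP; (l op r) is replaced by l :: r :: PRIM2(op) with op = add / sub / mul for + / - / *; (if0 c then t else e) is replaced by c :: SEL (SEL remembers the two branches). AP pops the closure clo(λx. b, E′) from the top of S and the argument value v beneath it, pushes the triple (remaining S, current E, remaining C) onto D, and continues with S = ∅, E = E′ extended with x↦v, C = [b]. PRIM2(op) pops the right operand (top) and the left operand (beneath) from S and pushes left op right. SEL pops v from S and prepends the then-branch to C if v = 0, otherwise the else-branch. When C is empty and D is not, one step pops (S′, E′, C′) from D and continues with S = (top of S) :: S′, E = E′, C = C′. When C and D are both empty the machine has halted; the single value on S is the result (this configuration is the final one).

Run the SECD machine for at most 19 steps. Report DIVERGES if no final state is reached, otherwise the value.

t=0: [S=∅ | E=∅ | C=[(let loop = 4 in ((λx. (x x)) (λx. (x x))))] | D=∅]
t=1: [S=∅ | E=∅ | C=[4 :: (λloop. ((λx. (x x)) (λx. (x x)))) :: AP] | D=∅]
t=2: [S=[4] | E=∅ | C=[(λloop. ((λx. (x x)) (λx. (x x)))) :: AP] | D=∅]
t=3: [S=[clo(λloop. ((λx. (x x)) (λx. (x x))), ∅) :: 4] | E=∅ | C=[AP] | D=∅]
t=4: [S=∅ | E={loop↦4} | C=[((λx. (x x)) (λx. (x x)))] | D=[(∅, ∅, ∅)]]
t=5: [S=∅ | E={loop↦4} | C=[(λx. (x x)) :: (λx. (x x)) :: AP] | D=[(∅, ∅, ∅)]]
t=6: [S=[clo(λx. (x x), {loop↦4})] | E={loop↦4} | C=[(λx. (x x)) :: AP] | D=[(∅, ∅, ∅)]]
t=7: [S=[clo(λx. (x x), {loop↦4}) :: clo(λx. (x x), {loop↦4})] | E={loop↦4} | C=[AP] | D=[(∅, ∅, ∅)]]
t=8: [S=∅ | E={x↦clo(λx. (x x), {loop↦4}), loop↦4} | C=[(x x)] | D=[(∅, {loop↦4}, ∅) :: (∅, ∅, ∅)]]
t=9: [S=∅ | E={x↦clo(λx. (x x), {loop↦4}), loop↦4} | C=[x :: x :: AP] | D=[(∅, {loop↦4}, ∅) :: (∅, ∅, ∅)]]
t=10: [S=[clo(λx. (x x), {loop↦4})] | E={x↦clo(λx. (x x), {loop↦4}), loop↦4} | C=[x :: AP] | D=[(∅, {loop↦4}, ∅) :: (∅, ∅, ∅)]]
t=11: [S=[clo(λx. (x x), {loop↦4}) :: clo(λx. (x x), {loop↦4})] | E={x↦clo(λx. (x x), {loop↦4}), loop↦4} | C=[AP] | D=[(∅, {loop↦4}, ∅) :: (∅, ∅, ∅)]]
t=12: [S=∅ | E={x↦clo(λx. (x x), {loop↦4}), loop↦4} | C=[(x x)] | D=[(∅, {x↦clo(λx. (x x), {loop↦4}), loop↦4}, ∅) :: (∅, {loop↦4}, ∅) :: (∅, ∅, ∅)]]
t=13: [S=∅ | E={x↦clo(λx. (x x), {loop↦4}), loop↦4} | C=[x :: x :: AP] | D=[(∅, {x↦clo(λx. (x x), {loop↦4}), loop↦4}, ∅) :: (∅, {loop↦4}, ∅) :: (∅, ∅, ∅)]]
t=14: [S=[clo(λx. (x x), {loop↦4})] | E={x↦clo(λx. (x x), {loop↦4}), loop↦4} | C=[x :: AP] | D=[(∅, {x↦clo(λx. (x x), {loop↦4}), loop↦4}, ∅) :: (∅, {loop↦4}, ∅) :: (∅, ∅, ∅)]]
t=15: [S=[clo(λx. (x x), {loop↦4}) :: clo(λx. (x x), {loop↦4})] | E={x↦clo(λx. (x x), {loop↦4}), loop↦4} | C=[AP] | D=[(∅, {x↦clo(λx. (x x), {loop↦4}), loop↦4}, ∅) :: (∅, {loop↦4}, ∅) :: (∅, ∅, ∅)]]
t=16: [S=∅ | E={x↦clo(λx. (x x), {loop↦4}), loop↦4} | C=[(x x)] | D=[(∅, {x↦clo(λx. (x x), {loop↦4}), loop↦4}, ∅) :: (∅, {x↦clo(λx. (x x), {loop↦4}), loop↦4}, ∅) :: (∅, {loop↦4}, ∅) :: (∅, ∅, ∅)]]
t=17: [S=∅ | E={x↦clo(λx. (x x), {loop↦4}), loop↦4} | C=[x :: x :: AP] | D=[(∅, {x↦clo(λx. (x x), {loop↦4}), loop↦4}, ∅) :: (∅, {x↦clo(λx. (x x), {loop↦4}), loop↦4}, ∅) :: (∅, {loop↦4}, ∅) :: (∅, ∅, ∅)]]
t=18: [S=[clo(λx. (x x), {loop↦4})] | E={x↦clo(λx. (x x), {loop↦4}), loop↦4} | C=[x :: AP] | D=[(∅, {x↦clo(λx. (x x), {loop↦4}), loop↦4}, ∅) :: (∅, {x↦clo(λx. (x x), {loop↦4}), loop↦4}, ∅) :: (∅, {loop↦4}, ∅) :: (∅, ∅, ∅)]]
t=19: [S=[clo(λx. (x x), {loop↦4}) :: clo(λx. (x x), {loop↦4})] | E={x↦clo(λx. (x x), {loop↦4}), loop↦4} | C=[AP] | D=[(∅, {x↦clo(λx. (x x), {loop↦4}), loop↦4}, ∅) :: (∅, {x↦clo(λx. (x x), {loop↦4}), loop↦4}, ∅) :: (∅, {loop↦4}, ∅) :: (∅, ∅, ∅)]]
→ 19 transitions taken and the configuration is still not final: no result within 19 steps

Answer: DIVERGES (no final state within 19 steps)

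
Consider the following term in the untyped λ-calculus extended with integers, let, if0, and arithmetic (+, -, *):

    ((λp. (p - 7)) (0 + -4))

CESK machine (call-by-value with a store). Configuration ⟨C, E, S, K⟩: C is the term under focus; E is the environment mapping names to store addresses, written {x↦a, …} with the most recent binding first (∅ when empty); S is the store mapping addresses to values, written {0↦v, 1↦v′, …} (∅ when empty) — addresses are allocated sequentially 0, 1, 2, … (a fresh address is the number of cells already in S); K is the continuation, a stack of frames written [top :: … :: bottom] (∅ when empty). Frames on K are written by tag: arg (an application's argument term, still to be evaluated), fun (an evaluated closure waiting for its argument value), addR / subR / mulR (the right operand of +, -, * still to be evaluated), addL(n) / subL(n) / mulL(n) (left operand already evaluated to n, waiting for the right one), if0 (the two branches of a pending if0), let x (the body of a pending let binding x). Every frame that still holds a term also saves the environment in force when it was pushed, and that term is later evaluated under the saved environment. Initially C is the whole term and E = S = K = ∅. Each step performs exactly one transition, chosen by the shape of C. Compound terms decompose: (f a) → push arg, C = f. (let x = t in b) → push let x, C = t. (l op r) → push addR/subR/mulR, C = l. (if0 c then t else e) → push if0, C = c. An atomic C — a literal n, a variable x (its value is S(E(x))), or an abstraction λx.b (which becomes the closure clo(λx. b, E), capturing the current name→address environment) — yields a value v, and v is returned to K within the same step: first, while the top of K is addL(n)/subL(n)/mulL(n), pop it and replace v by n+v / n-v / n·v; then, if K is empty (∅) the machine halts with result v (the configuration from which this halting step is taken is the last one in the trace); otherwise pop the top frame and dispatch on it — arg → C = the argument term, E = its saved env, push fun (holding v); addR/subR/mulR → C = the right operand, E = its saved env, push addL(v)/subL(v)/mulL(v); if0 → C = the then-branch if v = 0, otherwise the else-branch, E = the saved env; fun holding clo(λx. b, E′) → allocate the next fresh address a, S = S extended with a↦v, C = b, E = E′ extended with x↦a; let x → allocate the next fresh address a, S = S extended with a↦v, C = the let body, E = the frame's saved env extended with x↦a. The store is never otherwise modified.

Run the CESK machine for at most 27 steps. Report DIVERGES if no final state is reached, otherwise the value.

[0] [C=((λp. (p - 7)) (0 + -4)) | E=∅ | S=∅ | K=∅]
[1] [C=(λp. (p - 7)) | E=∅ | S=∅ | K=[arg]]
[2] [C=(0 + -4) | E=∅ | S=∅ | K=[fun]]
[3] [C=0 | E=∅ | S=∅ | K=[addR :: fun]]
[4] [C=-4 | E=∅ | S=∅ | K=[addL(0) :: fun]]
[5] [C=(p - 7) | E={p↦0} | S={0↦-4} | K=∅]
[6] [C=p | E={p↦0} | S={0↦-4} | K=[subR]]
[7] [C=7 | E={p↦0} | S={0↦-4} | K=[subL(-4)]]
→ final value -11

Answer: -11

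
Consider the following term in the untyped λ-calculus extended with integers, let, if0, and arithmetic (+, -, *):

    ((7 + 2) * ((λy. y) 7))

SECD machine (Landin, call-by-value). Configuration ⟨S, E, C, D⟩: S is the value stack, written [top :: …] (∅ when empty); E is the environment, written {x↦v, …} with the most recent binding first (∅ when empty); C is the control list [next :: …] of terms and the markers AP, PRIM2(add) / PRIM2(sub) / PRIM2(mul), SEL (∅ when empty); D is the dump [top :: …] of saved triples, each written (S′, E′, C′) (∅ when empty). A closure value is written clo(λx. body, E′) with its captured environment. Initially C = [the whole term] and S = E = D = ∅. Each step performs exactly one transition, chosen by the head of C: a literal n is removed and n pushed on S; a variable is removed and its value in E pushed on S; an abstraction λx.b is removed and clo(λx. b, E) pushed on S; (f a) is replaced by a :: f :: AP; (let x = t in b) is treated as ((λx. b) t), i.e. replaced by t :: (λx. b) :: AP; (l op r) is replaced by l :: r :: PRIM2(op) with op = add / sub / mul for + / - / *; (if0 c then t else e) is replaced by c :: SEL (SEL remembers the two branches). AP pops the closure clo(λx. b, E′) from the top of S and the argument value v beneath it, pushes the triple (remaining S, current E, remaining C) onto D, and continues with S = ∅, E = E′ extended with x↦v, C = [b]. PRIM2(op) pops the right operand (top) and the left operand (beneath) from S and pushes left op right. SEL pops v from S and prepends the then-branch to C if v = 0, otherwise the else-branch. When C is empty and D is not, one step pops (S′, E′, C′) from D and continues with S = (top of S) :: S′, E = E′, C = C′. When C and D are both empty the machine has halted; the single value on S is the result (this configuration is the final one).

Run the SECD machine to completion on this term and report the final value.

0. ⟨S=∅; E=∅; C=[((7 + 2) * ((λy. y) 7))]; D=∅⟩
1. ⟨S=∅; E=∅; C=[(7 + 2) :: ((λy. y) 7) :: PRIM2(mul)]; D=∅⟩
2. ⟨S=∅; E=∅; C=[7 :: 2 :: PRIM2(add) :: ((λy. y) 7) :: PRIM2(mul)]; D=∅⟩
3. ⟨S=[7]; E=∅; C=[2 :: PRIM2(add) :: ((λy. y) 7) :: PRIM2(mul)]; D=∅⟩
4. ⟨S=[2 :: 7]; E=∅; C=[PRIM2(add) :: ((λy. y) 7) :: PRIM2(mul)]; D=∅⟩
5. ⟨S=[9]; E=∅; C=[((λy. y) 7) :: PRIM2(mul)]; D=∅⟩
6. ⟨S=[9]; E=∅; C=[7 :: (λy. y) :: AP :: PRIM2(mul)]; D=∅⟩
7. ⟨S=[7 :: 9]; E=∅; C=[(λy. y) :: AP :: PRIM2(mul)]; D=∅⟩
8. ⟨S=[clo(λy. y, ∅) :: 7 :: 9]; E=∅; C=[AP :: PRIM2(mul)]; D=∅⟩
9. ⟨S=∅; E={y↦7}; C=[y]; D=[([9], ∅, [PRIM2(mul)])]⟩
10. ⟨S=[7]; E={y↦7}; C=∅; D=[([9], ∅, [PRIM2(mul)])]⟩
11. ⟨S=[7 :: 9]; E=∅; C=[PRIM2(mul)]; D=∅⟩
12. ⟨S=[63]; E=∅; C=∅; D=∅⟩
→ final value 63

Answer: 63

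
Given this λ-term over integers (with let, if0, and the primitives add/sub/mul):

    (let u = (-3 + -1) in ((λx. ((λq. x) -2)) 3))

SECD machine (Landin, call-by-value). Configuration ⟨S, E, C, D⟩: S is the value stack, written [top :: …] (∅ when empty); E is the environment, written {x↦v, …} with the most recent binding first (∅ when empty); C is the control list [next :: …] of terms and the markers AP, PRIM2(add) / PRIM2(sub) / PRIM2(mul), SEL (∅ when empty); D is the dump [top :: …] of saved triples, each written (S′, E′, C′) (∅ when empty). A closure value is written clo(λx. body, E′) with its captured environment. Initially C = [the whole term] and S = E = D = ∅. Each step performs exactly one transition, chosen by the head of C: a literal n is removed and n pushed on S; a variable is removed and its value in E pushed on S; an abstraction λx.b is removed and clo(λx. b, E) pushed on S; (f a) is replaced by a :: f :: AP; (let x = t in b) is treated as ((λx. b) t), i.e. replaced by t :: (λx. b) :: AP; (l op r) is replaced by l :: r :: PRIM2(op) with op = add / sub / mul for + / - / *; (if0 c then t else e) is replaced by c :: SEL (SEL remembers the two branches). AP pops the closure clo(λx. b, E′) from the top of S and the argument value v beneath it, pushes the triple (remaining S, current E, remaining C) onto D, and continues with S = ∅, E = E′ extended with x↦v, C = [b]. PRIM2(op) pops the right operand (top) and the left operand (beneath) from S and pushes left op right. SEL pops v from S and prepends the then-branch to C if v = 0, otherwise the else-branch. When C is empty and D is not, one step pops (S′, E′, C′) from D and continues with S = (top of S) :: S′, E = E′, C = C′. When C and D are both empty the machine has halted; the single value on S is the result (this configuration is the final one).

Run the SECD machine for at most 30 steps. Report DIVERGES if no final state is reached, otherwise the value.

Answer: 3

Derivation:
[0] [S=∅ | E=∅ | C=[(let u = (-3 + -1) in ((λx. ((λq. x) -2)) 3))] | D=∅]
[1] [S=∅ | E=∅ | C=[(-3 + -1) :: (λu. ((λx. ((λq. x) -2)) 3)) :: AP] | D=∅]
[2] [S=∅ | E=∅ | C=[-3 :: -1 :: PRIM2(add) :: (λu. ((λx. ((λq. x) -2)) 3)) :: AP] | D=∅]
[3] [S=[-3] | E=∅ | C=[-1 :: PRIM2(add) :: (λu. ((λx. ((λq. x) -2)) 3)) :: AP] | D=∅]
[4] [S=[-1 :: -3] | E=∅ | C=[PRIM2(add) :: (λu. ((λx. ((λq. x) -2)) 3)) :: AP] | D=∅]
[5] [S=[-4] | E=∅ | C=[(λu. ((λx. ((λq. x) -2)) 3)) :: AP] | D=∅]
[6] [S=[clo(λu. ((λx. ((λq. x) -2)) 3), ∅) :: -4] | E=∅ | C=[AP] | D=∅]
[7] [S=∅ | E={u↦-4} | C=[((λx. ((λq. x) -2)) 3)] | D=[(∅, ∅, ∅)]]
[8] [S=∅ | E={u↦-4} | C=[3 :: (λx. ((λq. x) -2)) :: AP] | D=[(∅, ∅, ∅)]]
[9] [S=[3] | E={u↦-4} | C=[(λx. ((λq. x) -2)) :: AP] | D=[(∅, ∅, ∅)]]
[10] [S=[clo(λx. ((λq. x) -2), {u↦-4}) :: 3] | E={u↦-4} | C=[AP] | D=[(∅, ∅, ∅)]]
[11] [S=∅ | E={x↦3, u↦-4} | C=[((λq. x) -2)] | D=[(∅, {u↦-4}, ∅) :: (∅, ∅, ∅)]]
[12] [S=∅ | E={x↦3, u↦-4} | C=[-2 :: (λq. x) :: AP] | D=[(∅, {u↦-4}, ∅) :: (∅, ∅, ∅)]]
[13] [S=[-2] | E={x↦3, u↦-4} | C=[(λq. x) :: AP] | D=[(∅, {u↦-4}, ∅) :: (∅, ∅, ∅)]]
[14] [S=[clo(λq. x, {x↦3, u↦-4}) :: -2] | E={x↦3, u↦-4} | C=[AP] | D=[(∅, {u↦-4}, ∅) :: (∅, ∅, ∅)]]
[15] [S=∅ | E={q↦-2, x↦3, u↦-4} | C=[x] | D=[(∅, {x↦3, u↦-4}, ∅) :: (∅, {u↦-4}, ∅) :: (∅, ∅, ∅)]]
[16] [S=[3] | E={q↦-2, x↦3, u↦-4} | C=∅ | D=[(∅, {x↦3, u↦-4}, ∅) :: (∅, {u↦-4}, ∅) :: (∅, ∅, ∅)]]
[17] [S=[3] | E={x↦3, u↦-4} | C=∅ | D=[(∅, {u↦-4}, ∅) :: (∅, ∅, ∅)]]
[18] [S=[3] | E={u↦-4} | C=∅ | D=[(∅, ∅, ∅)]]
[19] [S=[3] | E=∅ | C=∅ | D=∅]
→ final value 3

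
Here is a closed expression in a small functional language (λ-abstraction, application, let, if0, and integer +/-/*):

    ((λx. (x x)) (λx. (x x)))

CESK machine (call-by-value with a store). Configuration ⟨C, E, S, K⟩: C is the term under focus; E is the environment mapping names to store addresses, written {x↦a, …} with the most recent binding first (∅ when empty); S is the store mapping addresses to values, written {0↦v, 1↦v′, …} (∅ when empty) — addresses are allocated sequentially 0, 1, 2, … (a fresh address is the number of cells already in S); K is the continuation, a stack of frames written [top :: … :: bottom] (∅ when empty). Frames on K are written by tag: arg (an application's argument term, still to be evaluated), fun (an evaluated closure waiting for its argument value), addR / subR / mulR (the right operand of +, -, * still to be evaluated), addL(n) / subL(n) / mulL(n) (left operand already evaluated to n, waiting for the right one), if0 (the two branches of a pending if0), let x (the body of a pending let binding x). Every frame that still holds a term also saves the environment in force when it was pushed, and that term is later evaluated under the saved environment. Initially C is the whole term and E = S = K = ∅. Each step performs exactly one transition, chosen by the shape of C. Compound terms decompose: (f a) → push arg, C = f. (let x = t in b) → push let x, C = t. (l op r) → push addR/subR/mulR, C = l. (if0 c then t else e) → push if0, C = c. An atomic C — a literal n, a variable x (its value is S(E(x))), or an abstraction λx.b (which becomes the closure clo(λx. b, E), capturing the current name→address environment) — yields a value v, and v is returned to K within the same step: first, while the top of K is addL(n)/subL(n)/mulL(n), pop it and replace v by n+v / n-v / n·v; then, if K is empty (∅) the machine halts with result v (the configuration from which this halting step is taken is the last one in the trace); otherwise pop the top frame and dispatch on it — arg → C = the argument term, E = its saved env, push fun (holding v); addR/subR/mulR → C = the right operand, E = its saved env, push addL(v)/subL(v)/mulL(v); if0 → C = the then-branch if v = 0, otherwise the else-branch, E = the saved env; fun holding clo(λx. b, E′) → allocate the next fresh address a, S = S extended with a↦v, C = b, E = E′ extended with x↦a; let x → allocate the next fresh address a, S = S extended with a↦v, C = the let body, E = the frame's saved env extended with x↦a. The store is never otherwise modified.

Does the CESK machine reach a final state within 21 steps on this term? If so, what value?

0. ⟨C=((λx. (x x)) (λx. (x x))); E=∅; S=∅; K=∅⟩
1. ⟨C=(λx. (x x)); E=∅; S=∅; K=[arg]⟩
2. ⟨C=(λx. (x x)); E=∅; S=∅; K=[fun]⟩
3. ⟨C=(x x); E={x↦0}; S={0↦clo(λx. (x x), ∅)}; K=∅⟩
4. ⟨C=x; E={x↦0}; S={0↦clo(λx. (x x), ∅)}; K=[arg]⟩
5. ⟨C=x; E={x↦0}; S={0↦clo(λx. (x x), ∅)}; K=[fun]⟩
6. ⟨C=(x x); E={x↦1}; S={0↦clo(λx. (x x), ∅), 1↦clo(λx. (x x), ∅)}; K=∅⟩
7. ⟨C=x; E={x↦1}; S={0↦clo(λx. (x x), ∅), 1↦clo(λx. (x x), ∅)}; K=[arg]⟩
8. ⟨C=x; E={x↦1}; S={0↦clo(λx. (x x), ∅), 1↦clo(λx. (x x), ∅)}; K=[fun]⟩
9. ⟨C=(x x); E={x↦2}; S={0↦clo(λx. (x x), ∅), 1↦clo(λx. (x x), ∅), 2↦clo(λx. (x x), ∅)}; K=∅⟩
10. ⟨C=x; E={x↦2}; S={0↦clo(λx. (x x), ∅), 1↦clo(λx. (x x), ∅), 2↦clo(λx. (x x), ∅)}; K=[arg]⟩
11. ⟨C=x; E={x↦2}; S={0↦clo(λx. (x x), ∅), 1↦clo(λx. (x x), ∅), 2↦clo(λx. (x x), ∅)}; K=[fun]⟩
12. ⟨C=(x x); E={x↦3}; S={0↦clo(λx. (x x), ∅), 1↦clo(λx. (x x), ∅), 2↦clo(λx. (x x), ∅), 3↦clo(λx. (x x), ∅)}; K=∅⟩
13. ⟨C=x; E={x↦3}; S={0↦clo(λx. (x x), ∅), 1↦clo(λx. (x x), ∅), 2↦clo(λx. (x x), ∅), 3↦clo(λx. (x x), ∅)}; K=[arg]⟩
14. ⟨C=x; E={x↦3}; S={0↦clo(λx. (x x), ∅), 1↦clo(λx. (x x), ∅), 2↦clo(λx. (x x), ∅), 3↦clo(λx. (x x), ∅)}; K=[fun]⟩
15. ⟨C=(x x); E={x↦4}; S={0↦clo(λx. (x x), ∅), 1↦clo(λx. (x x), ∅), 2↦clo(λx. (x x), ∅), 3↦clo(λx. (x x), ∅), 4↦clo(λx. (x x), ∅)}; K=∅⟩
16. ⟨C=x; E={x↦4}; S={0↦clo(λx. (x x), ∅), 1↦clo(λx. (x x), ∅), 2↦clo(λx. (x x), ∅), 3↦clo(λx. (x x), ∅), 4↦clo(λx. (x x), ∅)}; K=[arg]⟩
17. ⟨C=x; E={x↦4}; S={0↦clo(λx. (x x), ∅), 1↦clo(λx. (x x), ∅), 2↦clo(λx. (x x), ∅), 3↦clo(λx. (x x), ∅), 4↦clo(λx. (x x), ∅)}; K=[fun]⟩
18. ⟨C=(x x); E={x↦5}; S={0↦clo(λx. (x x), ∅), 1↦clo(λx. (x x), ∅), 2↦clo(λx. (x x), ∅), 3↦clo(λx. (x x), ∅), 4↦clo(λx. (x x), ∅), 5↦clo(λx. (x x), ∅)}; K=∅⟩
19. ⟨C=x; E={x↦5}; S={0↦clo(λx. (x x), ∅), 1↦clo(λx. (x x), ∅), 2↦clo(λx. (x x), ∅), 3↦clo(λx. (x x), ∅), 4↦clo(λx. (x x), ∅), 5↦clo(λx. (x x), ∅)}; K=[arg]⟩
20. ⟨C=x; E={x↦5}; S={0↦clo(λx. (x x), ∅), 1↦clo(λx. (x x), ∅), 2↦clo(λx. (x x), ∅), 3↦clo(λx. (x x), ∅), 4↦clo(λx. (x x), ∅), 5↦clo(λx. (x x), ∅)}; K=[fun]⟩
21. ⟨C=(x x); E={x↦6}; S={0↦clo(λx. (x x), ∅), 1↦clo(λx. (x x), ∅), 2↦clo(λx. (x x), ∅), 3↦clo(λx. (x x), ∅), 4↦clo(λx. (x x), ∅), 5↦clo(λx. (x x), ∅), 6↦clo(λx. (x x), ∅)}; K=∅⟩
→ 21 transitions taken and the configuration is still not final: no result within 21 steps

Answer: DIVERGES (no final state within 21 steps)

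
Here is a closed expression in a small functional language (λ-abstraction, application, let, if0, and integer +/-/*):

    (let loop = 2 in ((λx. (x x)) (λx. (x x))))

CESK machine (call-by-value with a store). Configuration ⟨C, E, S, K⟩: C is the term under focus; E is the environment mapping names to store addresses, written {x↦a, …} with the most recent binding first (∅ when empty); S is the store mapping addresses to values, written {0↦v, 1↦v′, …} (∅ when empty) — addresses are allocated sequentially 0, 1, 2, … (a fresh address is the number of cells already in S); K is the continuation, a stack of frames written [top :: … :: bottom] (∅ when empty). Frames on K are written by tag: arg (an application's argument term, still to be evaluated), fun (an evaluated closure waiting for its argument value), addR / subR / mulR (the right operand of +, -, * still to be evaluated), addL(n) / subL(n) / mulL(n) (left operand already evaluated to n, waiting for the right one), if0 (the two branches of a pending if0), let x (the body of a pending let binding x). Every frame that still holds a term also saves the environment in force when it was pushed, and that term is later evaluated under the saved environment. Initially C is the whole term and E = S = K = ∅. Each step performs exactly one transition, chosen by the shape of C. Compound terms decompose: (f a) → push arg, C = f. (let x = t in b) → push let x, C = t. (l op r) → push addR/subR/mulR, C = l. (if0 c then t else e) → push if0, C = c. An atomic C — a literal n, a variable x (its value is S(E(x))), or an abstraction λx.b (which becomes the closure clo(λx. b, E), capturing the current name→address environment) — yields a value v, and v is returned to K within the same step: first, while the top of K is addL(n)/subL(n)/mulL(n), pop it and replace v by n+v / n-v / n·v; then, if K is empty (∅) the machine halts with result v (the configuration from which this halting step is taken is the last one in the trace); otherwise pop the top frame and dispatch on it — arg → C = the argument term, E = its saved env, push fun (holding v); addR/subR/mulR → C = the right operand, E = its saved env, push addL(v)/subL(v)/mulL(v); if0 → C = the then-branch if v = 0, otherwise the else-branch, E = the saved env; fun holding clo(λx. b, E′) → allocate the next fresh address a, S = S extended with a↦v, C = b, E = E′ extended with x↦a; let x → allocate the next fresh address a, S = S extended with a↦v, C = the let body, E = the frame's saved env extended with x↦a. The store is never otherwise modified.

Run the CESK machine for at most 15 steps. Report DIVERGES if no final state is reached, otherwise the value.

Answer: DIVERGES (no final state within 15 steps)

Machine steps:
[0] ⟨C=(let loop = 2 in ((λx. (x x)) (λx. (x x)))); E=∅; S=∅; K=∅⟩
[1] ⟨C=2; E=∅; S=∅; K=[let loop]⟩
[2] ⟨C=((λx. (x x)) (λx. (x x))); E={loop↦0}; S={0↦2}; K=∅⟩
[3] ⟨C=(λx. (x x)); E={loop↦0}; S={0↦2}; K=[arg]⟩
[4] ⟨C=(λx. (x x)); E={loop↦0}; S={0↦2}; K=[fun]⟩
[5] ⟨C=(x x); E={x↦1, loop↦0}; S={0↦2, 1↦clo(λx. (x x), {loop↦0})}; K=∅⟩
[6] ⟨C=x; E={x↦1, loop↦0}; S={0↦2, 1↦clo(λx. (x x), {loop↦0})}; K=[arg]⟩
[7] ⟨C=x; E={x↦1, loop↦0}; S={0↦2, 1↦clo(λx. (x x), {loop↦0})}; K=[fun]⟩
[8] ⟨C=(x x); E={x↦2, loop↦0}; S={0↦2, 1↦clo(λx. (x x), {loop↦0}), 2↦clo(λx. (x x), {loop↦0})}; K=∅⟩
[9] ⟨C=x; E={x↦2, loop↦0}; S={0↦2, 1↦clo(λx. (x x), {loop↦0}), 2↦clo(λx. (x x), {loop↦0})}; K=[arg]⟩
[10] ⟨C=x; E={x↦2, loop↦0}; S={0↦2, 1↦clo(λx. (x x), {loop↦0}), 2↦clo(λx. (x x), {loop↦0})}; K=[fun]⟩
[11] ⟨C=(x x); E={x↦3, loop↦0}; S={0↦2, 1↦clo(λx. (x x), {loop↦0}), 2↦clo(λx. (x x), {loop↦0}), 3↦clo(λx. (x x), {loop↦0})}; K=∅⟩
[12] ⟨C=x; E={x↦3, loop↦0}; S={0↦2, 1↦clo(λx. (x x), {loop↦0}), 2↦clo(λx. (x x), {loop↦0}), 3↦clo(λx. (x x), {loop↦0})}; K=[arg]⟩
[13] ⟨C=x; E={x↦3, loop↦0}; S={0↦2, 1↦clo(λx. (x x), {loop↦0}), 2↦clo(λx. (x x), {loop↦0}), 3↦clo(λx. (x x), {loop↦0})}; K=[fun]⟩
[14] ⟨C=(x x); E={x↦4, loop↦0}; S={0↦2, 1↦clo(λx. (x x), {loop↦0}), 2↦clo(λx. (x x), {loop↦0}), 3↦clo(λx. (x x), {loop↦0}), 4↦clo(λx. (x x), {loop↦0})}; K=∅⟩
[15] ⟨C=x; E={x↦4, loop↦0}; S={0↦2, 1↦clo(λx. (x x), {loop↦0}), 2↦clo(λx. (x x), {loop↦0}), 3↦clo(λx. (x x), {loop↦0}), 4↦clo(λx. (x x), {loop↦0})}; K=[arg]⟩
→ 15 transitions taken and the configuration is still not final: no result within 15 steps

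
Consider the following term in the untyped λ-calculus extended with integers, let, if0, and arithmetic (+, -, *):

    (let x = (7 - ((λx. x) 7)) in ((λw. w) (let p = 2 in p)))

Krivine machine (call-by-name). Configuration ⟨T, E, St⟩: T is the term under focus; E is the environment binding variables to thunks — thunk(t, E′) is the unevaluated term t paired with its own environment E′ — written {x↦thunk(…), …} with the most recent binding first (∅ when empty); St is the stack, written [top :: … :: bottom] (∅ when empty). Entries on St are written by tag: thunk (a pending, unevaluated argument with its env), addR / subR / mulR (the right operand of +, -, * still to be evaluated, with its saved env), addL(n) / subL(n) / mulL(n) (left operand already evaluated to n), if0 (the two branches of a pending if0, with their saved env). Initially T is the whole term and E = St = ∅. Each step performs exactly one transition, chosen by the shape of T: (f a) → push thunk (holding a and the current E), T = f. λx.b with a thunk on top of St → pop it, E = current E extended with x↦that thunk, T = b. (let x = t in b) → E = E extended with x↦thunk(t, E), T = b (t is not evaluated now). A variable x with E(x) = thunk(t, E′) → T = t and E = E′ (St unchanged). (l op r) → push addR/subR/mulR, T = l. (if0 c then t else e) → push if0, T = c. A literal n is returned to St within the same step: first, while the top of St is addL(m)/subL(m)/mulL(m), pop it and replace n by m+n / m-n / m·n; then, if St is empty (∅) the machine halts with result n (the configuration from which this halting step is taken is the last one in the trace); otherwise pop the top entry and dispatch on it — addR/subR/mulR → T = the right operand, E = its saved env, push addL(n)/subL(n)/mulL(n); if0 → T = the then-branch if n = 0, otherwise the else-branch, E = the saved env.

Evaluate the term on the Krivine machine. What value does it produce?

[0] [T=(let x = (7 - ((λx. x) 7)) in ((λw. w) (let p = 2 in p))) | E=∅ | St=∅]
[1] [T=((λw. w) (let p = 2 in p)) | E={x↦thunk((7 - ((λx. x) 7)), ∅)} | St=∅]
[2] [T=(λw. w) | E={x↦thunk((7 - ((λx. x) 7)), ∅)} | St=[thunk]]
[3] [T=w | E={w↦thunk((let p = 2 in p), {x↦thunk((7 - ((λx. x) 7)), ∅)}), x↦thunk((7 - ((λx. x) 7)), ∅)} | St=∅]
[4] [T=(let p = 2 in p) | E={x↦thunk((7 - ((λx. x) 7)), ∅)} | St=∅]
[5] [T=p | E={p↦thunk(2, {x↦thunk((7 - ((λx. x) 7)), ∅)}), x↦thunk((7 - ((λx. x) 7)), ∅)} | St=∅]
[6] [T=2 | E={x↦thunk((7 - ((λx. x) 7)), ∅)} | St=∅]
→ final value 2

Answer: 2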